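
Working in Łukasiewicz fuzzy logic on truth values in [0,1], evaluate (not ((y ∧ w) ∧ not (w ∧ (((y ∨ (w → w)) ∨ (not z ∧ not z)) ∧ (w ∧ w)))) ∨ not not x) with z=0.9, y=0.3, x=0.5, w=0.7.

0.70

(y ∧ w) = min(0.3, 0.7) = 0.3
(w → w): min(1, 1 − 0.7 + 0.7) = 1
(y ∨ (w → w)) = max(0.3, 1) = 1
not z: Łukasiewicz ¬ gives 1 − 0.9 = 0.1
not z: Łukasiewicz ¬ gives 1 − 0.9 = 0.1
(not z ∧ not z) = min(0.1, 0.1) = 0.1
((y ∨ (w → w)) ∨ (not z ∧ not z)) = max(1, 0.1) = 1
(w ∧ w) = min(0.7, 0.7) = 0.7
(((y ∨ (w → w)) ∨ (not z ∧ not z)) ∧ (w ∧ w)) = min(1, 0.7) = 0.7
(w ∧ (((y ∨ (w → w)) ∨ (not z ∧ not z)) ∧ (w ∧ w))) = min(0.7, 0.7) = 0.7
not (w ∧ (((y ∨ (w → w)) ∨ (not z ∧ not z)) ∧ (w ∧ w))): Łukasiewicz ¬ gives 1 − 0.7 = 0.3
((y ∧ w) ∧ not (w ∧ (((y ∨ (w → w)) ∨ (not z ∧ not z)) ∧ (w ∧ w)))) = min(0.3, 0.3) = 0.3
not ((y ∧ w) ∧ not (w ∧ (((y ∨ (w → w)) ∨ (not z ∧ not z)) ∧ (w ∧ w)))): Łukasiewicz ¬ gives 1 − 0.3 = 0.7
not x: Łukasiewicz ¬ gives 1 − 0.5 = 0.5
not not x: Łukasiewicz ¬ gives 1 − 0.5 = 0.5
(not ((y ∧ w) ∧ not (w ∧ (((y ∨ (w → w)) ∨ (not z ∧ not z)) ∧ (w ∧ w)))) ∨ not not x) = max(0.7, 0.5) = 0.7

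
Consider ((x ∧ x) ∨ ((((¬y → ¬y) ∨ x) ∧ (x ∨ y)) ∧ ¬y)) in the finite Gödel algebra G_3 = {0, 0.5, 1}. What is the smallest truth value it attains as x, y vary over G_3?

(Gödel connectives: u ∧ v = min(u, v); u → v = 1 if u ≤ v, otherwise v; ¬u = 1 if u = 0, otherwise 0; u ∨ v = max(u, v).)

0.00

The minimum is attained at x = 0, y = 0:
  (x ∧ x) = min(0, 0) = 0
  ¬y: Gödel ¬ of 0 = 1 (operand is 0)
  ¬y: Gödel ¬ of 0 = 1 (operand is 0)
  (¬y → ¬y): 1 ≤ 1, so result = 1
  ((¬y → ¬y) ∨ x) = max(1, 0) = 1
  (x ∨ y) = max(0, 0) = 0
  (((¬y → ¬y) ∨ x) ∧ (x ∨ y)) = min(1, 0) = 0
  ¬y: Gödel ¬ of 0 = 1 (operand is 0)
  ((((¬y → ¬y) ∨ x) ∧ (x ∨ y)) ∧ ¬y) = min(0, 1) = 0
  ((x ∧ x) ∨ ((((¬y → ¬y) ∨ x) ∧ (x ∨ y)) ∧ ¬y)) = max(0, 0) = 0
Checking all 9 assignments confirms none give a value below 0.00.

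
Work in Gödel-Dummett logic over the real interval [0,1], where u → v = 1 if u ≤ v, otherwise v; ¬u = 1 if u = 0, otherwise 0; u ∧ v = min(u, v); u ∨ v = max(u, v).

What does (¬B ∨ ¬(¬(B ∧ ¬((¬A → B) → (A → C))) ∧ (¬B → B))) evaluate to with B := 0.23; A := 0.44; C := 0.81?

¬B: Gödel ¬ of 0.23 = 0 (operand ≠ 0)
¬A: Gödel ¬ of 0.44 = 0 (operand ≠ 0)
(¬A → B): 0 ≤ 0.23, so result = 1
(A → C): 0.44 ≤ 0.81, so result = 1
((¬A → B) → (A → C)): 1 ≤ 1, so result = 1
¬((¬A → B) → (A → C)): Gödel ¬ of 1 = 0 (operand ≠ 0)
(B ∧ ¬((¬A → B) → (A → C))) = min(0.23, 0) = 0
¬(B ∧ ¬((¬A → B) → (A → C))): Gödel ¬ of 0 = 1 (operand is 0)
¬B: Gödel ¬ of 0.23 = 0 (operand ≠ 0)
(¬B → B): 0 ≤ 0.23, so result = 1
(¬(B ∧ ¬((¬A → B) → (A → C))) ∧ (¬B → B)) = min(1, 1) = 1
¬(¬(B ∧ ¬((¬A → B) → (A → C))) ∧ (¬B → B)): Gödel ¬ of 1 = 0 (operand ≠ 0)
(¬B ∨ ¬(¬(B ∧ ¬((¬A → B) → (A → C))) ∧ (¬B → B))) = max(0, 0) = 0

0.00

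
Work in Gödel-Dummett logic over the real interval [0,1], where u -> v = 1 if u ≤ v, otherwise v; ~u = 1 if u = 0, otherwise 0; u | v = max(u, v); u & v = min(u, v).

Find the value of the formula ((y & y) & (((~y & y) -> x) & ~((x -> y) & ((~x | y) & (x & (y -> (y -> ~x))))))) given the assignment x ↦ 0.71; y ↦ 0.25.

0.25

(y & y) = min(0.25, 0.25) = 0.25
~y: Gödel ¬ of 0.25 = 0 (operand ≠ 0)
(~y & y) = min(0, 0.25) = 0
((~y & y) -> x): 0 ≤ 0.71, so result = 1
(x -> y): 0.71 > 0.25, so result = 0.25
~x: Gödel ¬ of 0.71 = 0 (operand ≠ 0)
(~x | y) = max(0, 0.25) = 0.25
~x: Gödel ¬ of 0.71 = 0 (operand ≠ 0)
(y -> ~x): 0.25 > 0, so result = 0
(y -> (y -> ~x)): 0.25 > 0, so result = 0
(x & (y -> (y -> ~x))) = min(0.71, 0) = 0
((~x | y) & (x & (y -> (y -> ~x)))) = min(0.25, 0) = 0
((x -> y) & ((~x | y) & (x & (y -> (y -> ~x))))) = min(0.25, 0) = 0
~((x -> y) & ((~x | y) & (x & (y -> (y -> ~x))))): Gödel ¬ of 0 = 1 (operand is 0)
(((~y & y) -> x) & ~((x -> y) & ((~x | y) & (x & (y -> (y -> ~x)))))) = min(1, 1) = 1
((y & y) & (((~y & y) -> x) & ~((x -> y) & ((~x | y) & (x & (y -> (y -> ~x))))))) = min(0.25, 1) = 0.25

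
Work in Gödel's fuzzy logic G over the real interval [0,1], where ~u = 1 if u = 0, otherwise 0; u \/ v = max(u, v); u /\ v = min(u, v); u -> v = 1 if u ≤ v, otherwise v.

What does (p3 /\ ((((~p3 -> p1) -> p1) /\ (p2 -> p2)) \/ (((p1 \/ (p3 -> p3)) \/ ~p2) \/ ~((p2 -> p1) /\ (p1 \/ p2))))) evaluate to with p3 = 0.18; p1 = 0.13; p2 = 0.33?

~p3: Gödel ¬ of 0.18 = 0 (operand ≠ 0)
(~p3 -> p1): 0 ≤ 0.13, so result = 1
((~p3 -> p1) -> p1): 1 > 0.13, so result = 0.13
(p2 -> p2): 0.33 ≤ 0.33, so result = 1
(((~p3 -> p1) -> p1) /\ (p2 -> p2)) = min(0.13, 1) = 0.13
(p3 -> p3): 0.18 ≤ 0.18, so result = 1
(p1 \/ (p3 -> p3)) = max(0.13, 1) = 1
~p2: Gödel ¬ of 0.33 = 0 (operand ≠ 0)
((p1 \/ (p3 -> p3)) \/ ~p2) = max(1, 0) = 1
(p2 -> p1): 0.33 > 0.13, so result = 0.13
(p1 \/ p2) = max(0.13, 0.33) = 0.33
((p2 -> p1) /\ (p1 \/ p2)) = min(0.13, 0.33) = 0.13
~((p2 -> p1) /\ (p1 \/ p2)): Gödel ¬ of 0.13 = 0 (operand ≠ 0)
(((p1 \/ (p3 -> p3)) \/ ~p2) \/ ~((p2 -> p1) /\ (p1 \/ p2))) = max(1, 0) = 1
((((~p3 -> p1) -> p1) /\ (p2 -> p2)) \/ (((p1 \/ (p3 -> p3)) \/ ~p2) \/ ~((p2 -> p1) /\ (p1 \/ p2)))) = max(0.13, 1) = 1
(p3 /\ ((((~p3 -> p1) -> p1) /\ (p2 -> p2)) \/ (((p1 \/ (p3 -> p3)) \/ ~p2) \/ ~((p2 -> p1) /\ (p1 \/ p2))))) = min(0.18, 1) = 0.18

0.18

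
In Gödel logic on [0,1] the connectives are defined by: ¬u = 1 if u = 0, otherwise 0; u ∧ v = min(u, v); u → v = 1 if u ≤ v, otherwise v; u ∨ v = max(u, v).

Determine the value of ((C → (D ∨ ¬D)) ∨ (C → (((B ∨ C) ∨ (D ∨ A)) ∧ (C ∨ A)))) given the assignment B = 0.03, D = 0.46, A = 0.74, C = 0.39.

¬D: Gödel ¬ of 0.46 = 0 (operand ≠ 0)
(D ∨ ¬D) = max(0.46, 0) = 0.46
(C → (D ∨ ¬D)): 0.39 ≤ 0.46, so result = 1
(B ∨ C) = max(0.03, 0.39) = 0.39
(D ∨ A) = max(0.46, 0.74) = 0.74
((B ∨ C) ∨ (D ∨ A)) = max(0.39, 0.74) = 0.74
(C ∨ A) = max(0.39, 0.74) = 0.74
(((B ∨ C) ∨ (D ∨ A)) ∧ (C ∨ A)) = min(0.74, 0.74) = 0.74
(C → (((B ∨ C) ∨ (D ∨ A)) ∧ (C ∨ A))): 0.39 ≤ 0.74, so result = 1
((C → (D ∨ ¬D)) ∨ (C → (((B ∨ C) ∨ (D ∨ A)) ∧ (C ∨ A)))) = max(1, 1) = 1

1.00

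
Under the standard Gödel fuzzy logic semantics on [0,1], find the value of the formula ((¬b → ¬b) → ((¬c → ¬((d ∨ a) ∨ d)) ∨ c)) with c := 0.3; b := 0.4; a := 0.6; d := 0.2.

¬b: Gödel ¬ of 0.4 = 0 (operand ≠ 0)
¬b: Gödel ¬ of 0.4 = 0 (operand ≠ 0)
(¬b → ¬b): 0 ≤ 0, so result = 1
¬c: Gödel ¬ of 0.3 = 0 (operand ≠ 0)
(d ∨ a) = max(0.2, 0.6) = 0.6
((d ∨ a) ∨ d) = max(0.6, 0.2) = 0.6
¬((d ∨ a) ∨ d): Gödel ¬ of 0.6 = 0 (operand ≠ 0)
(¬c → ¬((d ∨ a) ∨ d)): 0 ≤ 0, so result = 1
((¬c → ¬((d ∨ a) ∨ d)) ∨ c) = max(1, 0.3) = 1
((¬b → ¬b) → ((¬c → ¬((d ∨ a) ∨ d)) ∨ c)): 1 ≤ 1, so result = 1

1.00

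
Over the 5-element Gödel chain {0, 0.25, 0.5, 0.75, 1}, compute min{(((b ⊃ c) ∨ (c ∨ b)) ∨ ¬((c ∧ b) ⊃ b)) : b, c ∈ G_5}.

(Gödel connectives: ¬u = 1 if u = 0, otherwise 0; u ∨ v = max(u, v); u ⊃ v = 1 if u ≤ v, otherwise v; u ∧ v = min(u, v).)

0.25

The minimum is attained at b = 0.25, c = 0:
  (b ⊃ c): 0.25 > 0, so result = 0
  (c ∨ b) = max(0, 0.25) = 0.25
  ((b ⊃ c) ∨ (c ∨ b)) = max(0, 0.25) = 0.25
  (c ∧ b) = min(0, 0.25) = 0
  ((c ∧ b) ⊃ b): 0 ≤ 0.25, so result = 1
  ¬((c ∧ b) ⊃ b): Gödel ¬ of 1 = 0 (operand ≠ 0)
  (((b ⊃ c) ∨ (c ∨ b)) ∨ ¬((c ∧ b) ⊃ b)) = max(0.25, 0) = 0.25
Checking all 25 assignments confirms none give a value below 0.25.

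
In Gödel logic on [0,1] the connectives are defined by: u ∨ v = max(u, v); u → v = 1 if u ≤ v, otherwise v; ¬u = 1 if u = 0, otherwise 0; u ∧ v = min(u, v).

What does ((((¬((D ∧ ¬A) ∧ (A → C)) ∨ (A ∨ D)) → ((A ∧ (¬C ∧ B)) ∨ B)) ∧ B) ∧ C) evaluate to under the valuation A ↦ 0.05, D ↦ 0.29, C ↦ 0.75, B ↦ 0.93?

0.75

¬A: Gödel ¬ of 0.05 = 0 (operand ≠ 0)
(D ∧ ¬A) = min(0.29, 0) = 0
(A → C): 0.05 ≤ 0.75, so result = 1
((D ∧ ¬A) ∧ (A → C)) = min(0, 1) = 0
¬((D ∧ ¬A) ∧ (A → C)): Gödel ¬ of 0 = 1 (operand is 0)
(A ∨ D) = max(0.05, 0.29) = 0.29
(¬((D ∧ ¬A) ∧ (A → C)) ∨ (A ∨ D)) = max(1, 0.29) = 1
¬C: Gödel ¬ of 0.75 = 0 (operand ≠ 0)
(¬C ∧ B) = min(0, 0.93) = 0
(A ∧ (¬C ∧ B)) = min(0.05, 0) = 0
((A ∧ (¬C ∧ B)) ∨ B) = max(0, 0.93) = 0.93
((¬((D ∧ ¬A) ∧ (A → C)) ∨ (A ∨ D)) → ((A ∧ (¬C ∧ B)) ∨ B)): 1 > 0.93, so result = 0.93
(((¬((D ∧ ¬A) ∧ (A → C)) ∨ (A ∨ D)) → ((A ∧ (¬C ∧ B)) ∨ B)) ∧ B) = min(0.93, 0.93) = 0.93
((((¬((D ∧ ¬A) ∧ (A → C)) ∨ (A ∨ D)) → ((A ∧ (¬C ∧ B)) ∨ B)) ∧ B) ∧ C) = min(0.93, 0.75) = 0.75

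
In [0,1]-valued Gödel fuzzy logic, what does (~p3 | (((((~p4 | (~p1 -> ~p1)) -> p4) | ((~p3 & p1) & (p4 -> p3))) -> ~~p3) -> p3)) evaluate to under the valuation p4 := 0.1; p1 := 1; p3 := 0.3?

~p3: Gödel ¬ of 0.3 = 0 (operand ≠ 0)
~p4: Gödel ¬ of 0.1 = 0 (operand ≠ 0)
~p1: Gödel ¬ of 1 = 0 (operand ≠ 0)
~p1: Gödel ¬ of 1 = 0 (operand ≠ 0)
(~p1 -> ~p1): 0 ≤ 0, so result = 1
(~p4 | (~p1 -> ~p1)) = max(0, 1) = 1
((~p4 | (~p1 -> ~p1)) -> p4): 1 > 0.1, so result = 0.1
~p3: Gödel ¬ of 0.3 = 0 (operand ≠ 0)
(~p3 & p1) = min(0, 1) = 0
(p4 -> p3): 0.1 ≤ 0.3, so result = 1
((~p3 & p1) & (p4 -> p3)) = min(0, 1) = 0
(((~p4 | (~p1 -> ~p1)) -> p4) | ((~p3 & p1) & (p4 -> p3))) = max(0.1, 0) = 0.1
~p3: Gödel ¬ of 0.3 = 0 (operand ≠ 0)
~~p3: Gödel ¬ of 0 = 1 (operand is 0)
((((~p4 | (~p1 -> ~p1)) -> p4) | ((~p3 & p1) & (p4 -> p3))) -> ~~p3): 0.1 ≤ 1, so result = 1
(((((~p4 | (~p1 -> ~p1)) -> p4) | ((~p3 & p1) & (p4 -> p3))) -> ~~p3) -> p3): 1 > 0.3, so result = 0.3
(~p3 | (((((~p4 | (~p1 -> ~p1)) -> p4) | ((~p3 & p1) & (p4 -> p3))) -> ~~p3) -> p3)) = max(0, 0.3) = 0.3

0.30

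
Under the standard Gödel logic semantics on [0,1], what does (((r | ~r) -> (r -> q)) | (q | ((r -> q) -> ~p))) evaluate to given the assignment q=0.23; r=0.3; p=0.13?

0.23

~r: Gödel ¬ of 0.3 = 0 (operand ≠ 0)
(r | ~r) = max(0.3, 0) = 0.3
(r -> q): 0.3 > 0.23, so result = 0.23
((r | ~r) -> (r -> q)): 0.3 > 0.23, so result = 0.23
(r -> q): 0.3 > 0.23, so result = 0.23
~p: Gödel ¬ of 0.13 = 0 (operand ≠ 0)
((r -> q) -> ~p): 0.23 > 0, so result = 0
(q | ((r -> q) -> ~p)) = max(0.23, 0) = 0.23
(((r | ~r) -> (r -> q)) | (q | ((r -> q) -> ~p))) = max(0.23, 0.23) = 0.23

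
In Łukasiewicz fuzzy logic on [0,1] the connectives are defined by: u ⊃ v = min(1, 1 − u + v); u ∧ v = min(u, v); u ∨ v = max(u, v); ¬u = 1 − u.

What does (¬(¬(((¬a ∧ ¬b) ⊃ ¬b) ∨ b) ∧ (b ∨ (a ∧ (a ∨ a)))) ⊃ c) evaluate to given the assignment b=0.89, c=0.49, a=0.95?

¬a: Łukasiewicz ¬ gives 1 − 0.95 = 0.05
¬b: Łukasiewicz ¬ gives 1 − 0.89 = 0.11
(¬a ∧ ¬b) = min(0.05, 0.11) = 0.05
¬b: Łukasiewicz ¬ gives 1 − 0.89 = 0.11
((¬a ∧ ¬b) ⊃ ¬b): min(1, 1 − 0.05 + 0.11) = 1
(((¬a ∧ ¬b) ⊃ ¬b) ∨ b) = max(1, 0.89) = 1
¬(((¬a ∧ ¬b) ⊃ ¬b) ∨ b): Łukasiewicz ¬ gives 1 − 1 = 0
(a ∨ a) = max(0.95, 0.95) = 0.95
(a ∧ (a ∨ a)) = min(0.95, 0.95) = 0.95
(b ∨ (a ∧ (a ∨ a))) = max(0.89, 0.95) = 0.95
(¬(((¬a ∧ ¬b) ⊃ ¬b) ∨ b) ∧ (b ∨ (a ∧ (a ∨ a)))) = min(0, 0.95) = 0
¬(¬(((¬a ∧ ¬b) ⊃ ¬b) ∨ b) ∧ (b ∨ (a ∧ (a ∨ a)))): Łukasiewicz ¬ gives 1 − 0 = 1
(¬(¬(((¬a ∧ ¬b) ⊃ ¬b) ∨ b) ∧ (b ∨ (a ∧ (a ∨ a)))) ⊃ c): min(1, 1 − 1 + 0.49) = 0.49

0.49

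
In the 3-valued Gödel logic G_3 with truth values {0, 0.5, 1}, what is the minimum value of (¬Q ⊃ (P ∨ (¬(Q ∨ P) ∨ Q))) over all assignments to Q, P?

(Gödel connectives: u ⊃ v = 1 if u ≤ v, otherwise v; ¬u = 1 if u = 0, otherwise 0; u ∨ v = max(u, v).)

0.50

The minimum is attained at Q = 0, P = 0.5:
  ¬Q: Gödel ¬ of 0 = 1 (operand is 0)
  (Q ∨ P) = max(0, 0.5) = 0.5
  ¬(Q ∨ P): Gödel ¬ of 0.5 = 0 (operand ≠ 0)
  (¬(Q ∨ P) ∨ Q) = max(0, 0) = 0
  (P ∨ (¬(Q ∨ P) ∨ Q)) = max(0.5, 0) = 0.5
  (¬Q ⊃ (P ∨ (¬(Q ∨ P) ∨ Q))): 1 > 0.5, so result = 0.5
Checking all 9 assignments confirms none give a value below 0.50.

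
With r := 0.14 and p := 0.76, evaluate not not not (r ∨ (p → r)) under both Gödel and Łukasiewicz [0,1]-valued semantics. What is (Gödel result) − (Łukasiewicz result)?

-0.62

Gödel evaluation:
  (p → r): 0.76 > 0.14, so result = 0.14
  (r ∨ (p → r)) = max(0.14, 0.14) = 0.14
  not (r ∨ (p → r)): Gödel ¬ of 0.14 = 0 (operand ≠ 0)
  not not (r ∨ (p → r)): Gödel ¬ of 0 = 1 (operand is 0)
  not not not (r ∨ (p → r)): Gödel ¬ of 1 = 0 (operand ≠ 0)
  Gödel value = 0
Łukasiewicz evaluation:
  (p → r): min(1, 1 − 0.76 + 0.14) = 0.38
  (r ∨ (p → r)) = max(0.14, 0.38) = 0.38
  not (r ∨ (p → r)): Łukasiewicz ¬ gives 1 − 0.38 = 0.62
  not not (r ∨ (p → r)): Łukasiewicz ¬ gives 1 − 0.62 = 0.38
  not not not (r ∨ (p → r)): Łukasiewicz ¬ gives 1 − 0.38 = 0.62
  Łukasiewicz value = 0.62
Difference: 0 − 0.62 = -0.62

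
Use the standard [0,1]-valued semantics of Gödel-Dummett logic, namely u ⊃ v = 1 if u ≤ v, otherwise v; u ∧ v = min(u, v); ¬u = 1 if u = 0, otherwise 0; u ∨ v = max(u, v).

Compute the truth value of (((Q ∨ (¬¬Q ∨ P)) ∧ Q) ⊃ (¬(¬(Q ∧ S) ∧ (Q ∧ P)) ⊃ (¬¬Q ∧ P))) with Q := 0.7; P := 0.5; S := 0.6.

¬Q: Gödel ¬ of 0.7 = 0 (operand ≠ 0)
¬¬Q: Gödel ¬ of 0 = 1 (operand is 0)
(¬¬Q ∨ P) = max(1, 0.5) = 1
(Q ∨ (¬¬Q ∨ P)) = max(0.7, 1) = 1
((Q ∨ (¬¬Q ∨ P)) ∧ Q) = min(1, 0.7) = 0.7
(Q ∧ S) = min(0.7, 0.6) = 0.6
¬(Q ∧ S): Gödel ¬ of 0.6 = 0 (operand ≠ 0)
(Q ∧ P) = min(0.7, 0.5) = 0.5
(¬(Q ∧ S) ∧ (Q ∧ P)) = min(0, 0.5) = 0
¬(¬(Q ∧ S) ∧ (Q ∧ P)): Gödel ¬ of 0 = 1 (operand is 0)
¬Q: Gödel ¬ of 0.7 = 0 (operand ≠ 0)
¬¬Q: Gödel ¬ of 0 = 1 (operand is 0)
(¬¬Q ∧ P) = min(1, 0.5) = 0.5
(¬(¬(Q ∧ S) ∧ (Q ∧ P)) ⊃ (¬¬Q ∧ P)): 1 > 0.5, so result = 0.5
(((Q ∨ (¬¬Q ∨ P)) ∧ Q) ⊃ (¬(¬(Q ∧ S) ∧ (Q ∧ P)) ⊃ (¬¬Q ∧ P))): 0.7 > 0.5, so result = 0.5

0.50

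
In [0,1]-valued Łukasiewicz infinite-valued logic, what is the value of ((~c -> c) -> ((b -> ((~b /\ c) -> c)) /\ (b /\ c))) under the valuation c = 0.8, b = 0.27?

~c: Łukasiewicz ¬ gives 1 − 0.8 = 0.2
(~c -> c): min(1, 1 − 0.2 + 0.8) = 1
~b: Łukasiewicz ¬ gives 1 − 0.27 = 0.73
(~b /\ c) = min(0.73, 0.8) = 0.73
((~b /\ c) -> c): min(1, 1 − 0.73 + 0.8) = 1
(b -> ((~b /\ c) -> c)): min(1, 1 − 0.27 + 1) = 1
(b /\ c) = min(0.27, 0.8) = 0.27
((b -> ((~b /\ c) -> c)) /\ (b /\ c)) = min(1, 0.27) = 0.27
((~c -> c) -> ((b -> ((~b /\ c) -> c)) /\ (b /\ c))): min(1, 1 − 1 + 0.27) = 0.27

0.27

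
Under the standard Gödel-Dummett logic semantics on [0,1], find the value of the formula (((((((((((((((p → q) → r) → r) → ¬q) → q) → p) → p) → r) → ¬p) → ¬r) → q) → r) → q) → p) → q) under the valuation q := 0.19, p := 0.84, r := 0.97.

0.19

(p → q): 0.84 > 0.19, so result = 0.19
((p → q) → r): 0.19 ≤ 0.97, so result = 1
(((p → q) → r) → r): 1 > 0.97, so result = 0.97
¬q: Gödel ¬ of 0.19 = 0 (operand ≠ 0)
((((p → q) → r) → r) → ¬q): 0.97 > 0, so result = 0
(((((p → q) → r) → r) → ¬q) → q): 0 ≤ 0.19, so result = 1
((((((p → q) → r) → r) → ¬q) → q) → p): 1 > 0.84, so result = 0.84
(((((((p → q) → r) → r) → ¬q) → q) → p) → p): 0.84 ≤ 0.84, so result = 1
((((((((p → q) → r) → r) → ¬q) → q) → p) → p) → r): 1 > 0.97, so result = 0.97
¬p: Gödel ¬ of 0.84 = 0 (operand ≠ 0)
(((((((((p → q) → r) → r) → ¬q) → q) → p) → p) → r) → ¬p): 0.97 > 0, so result = 0
¬r: Gödel ¬ of 0.97 = 0 (operand ≠ 0)
((((((((((p → q) → r) → r) → ¬q) → q) → p) → p) → r) → ¬p) → ¬r): 0 ≤ 0, so result = 1
(((((((((((p → q) → r) → r) → ¬q) → q) → p) → p) → r) → ¬p) → ¬r) → q): 1 > 0.19, so result = 0.19
((((((((((((p → q) → r) → r) → ¬q) → q) → p) → p) → r) → ¬p) → ¬r) → q) → r): 0.19 ≤ 0.97, so result = 1
(((((((((((((p → q) → r) → r) → ¬q) → q) → p) → p) → r) → ¬p) → ¬r) → q) → r) → q): 1 > 0.19, so result = 0.19
((((((((((((((p → q) → r) → r) → ¬q) → q) → p) → p) → r) → ¬p) → ¬r) → q) → r) → q) → p): 0.19 ≤ 0.84, so result = 1
(((((((((((((((p → q) → r) → r) → ¬q) → q) → p) → p) → r) → ¬p) → ¬r) → q) → r) → q) → p) → q): 1 > 0.19, so result = 0.19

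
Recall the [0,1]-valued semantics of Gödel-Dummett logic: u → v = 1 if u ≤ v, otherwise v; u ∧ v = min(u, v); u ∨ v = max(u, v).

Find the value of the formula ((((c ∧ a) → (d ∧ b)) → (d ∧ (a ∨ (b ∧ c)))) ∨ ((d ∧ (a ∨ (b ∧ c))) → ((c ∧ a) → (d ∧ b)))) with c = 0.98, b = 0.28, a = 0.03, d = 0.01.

(c ∧ a) = min(0.98, 0.03) = 0.03
(d ∧ b) = min(0.01, 0.28) = 0.01
((c ∧ a) → (d ∧ b)): 0.03 > 0.01, so result = 0.01
(b ∧ c) = min(0.28, 0.98) = 0.28
(a ∨ (b ∧ c)) = max(0.03, 0.28) = 0.28
(d ∧ (a ∨ (b ∧ c))) = min(0.01, 0.28) = 0.01
(((c ∧ a) → (d ∧ b)) → (d ∧ (a ∨ (b ∧ c)))): 0.01 ≤ 0.01, so result = 1
(b ∧ c) = min(0.28, 0.98) = 0.28
(a ∨ (b ∧ c)) = max(0.03, 0.28) = 0.28
(d ∧ (a ∨ (b ∧ c))) = min(0.01, 0.28) = 0.01
(c ∧ a) = min(0.98, 0.03) = 0.03
(d ∧ b) = min(0.01, 0.28) = 0.01
((c ∧ a) → (d ∧ b)): 0.03 > 0.01, so result = 0.01
((d ∧ (a ∨ (b ∧ c))) → ((c ∧ a) → (d ∧ b))): 0.01 ≤ 0.01, so result = 1
((((c ∧ a) → (d ∧ b)) → (d ∧ (a ∨ (b ∧ c)))) ∨ ((d ∧ (a ∨ (b ∧ c))) → ((c ∧ a) → (d ∧ b)))) = max(1, 1) = 1

1.00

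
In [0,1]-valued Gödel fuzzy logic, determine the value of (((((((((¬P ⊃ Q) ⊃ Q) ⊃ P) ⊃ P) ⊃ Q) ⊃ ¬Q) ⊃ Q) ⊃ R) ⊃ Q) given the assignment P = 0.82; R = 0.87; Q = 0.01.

0.01

¬P: Gödel ¬ of 0.82 = 0 (operand ≠ 0)
(¬P ⊃ Q): 0 ≤ 0.01, so result = 1
((¬P ⊃ Q) ⊃ Q): 1 > 0.01, so result = 0.01
(((¬P ⊃ Q) ⊃ Q) ⊃ P): 0.01 ≤ 0.82, so result = 1
((((¬P ⊃ Q) ⊃ Q) ⊃ P) ⊃ P): 1 > 0.82, so result = 0.82
(((((¬P ⊃ Q) ⊃ Q) ⊃ P) ⊃ P) ⊃ Q): 0.82 > 0.01, so result = 0.01
¬Q: Gödel ¬ of 0.01 = 0 (operand ≠ 0)
((((((¬P ⊃ Q) ⊃ Q) ⊃ P) ⊃ P) ⊃ Q) ⊃ ¬Q): 0.01 > 0, so result = 0
(((((((¬P ⊃ Q) ⊃ Q) ⊃ P) ⊃ P) ⊃ Q) ⊃ ¬Q) ⊃ Q): 0 ≤ 0.01, so result = 1
((((((((¬P ⊃ Q) ⊃ Q) ⊃ P) ⊃ P) ⊃ Q) ⊃ ¬Q) ⊃ Q) ⊃ R): 1 > 0.87, so result = 0.87
(((((((((¬P ⊃ Q) ⊃ Q) ⊃ P) ⊃ P) ⊃ Q) ⊃ ¬Q) ⊃ Q) ⊃ R) ⊃ Q): 0.87 > 0.01, so result = 0.01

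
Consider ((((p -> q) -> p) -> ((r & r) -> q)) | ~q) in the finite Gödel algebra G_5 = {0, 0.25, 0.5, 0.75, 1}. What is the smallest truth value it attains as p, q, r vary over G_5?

0.25

The minimum is attained at p = 0.5, q = 0.25, r = 0.5:
  (p -> q): 0.5 > 0.25, so result = 0.25
  ((p -> q) -> p): 0.25 ≤ 0.5, so result = 1
  (r & r) = min(0.5, 0.5) = 0.5
  ((r & r) -> q): 0.5 > 0.25, so result = 0.25
  (((p -> q) -> p) -> ((r & r) -> q)): 1 > 0.25, so result = 0.25
  ~q: Gödel ¬ of 0.25 = 0 (operand ≠ 0)
  ((((p -> q) -> p) -> ((r & r) -> q)) | ~q) = max(0.25, 0) = 0.25
Checking all 125 assignments confirms none give a value below 0.25.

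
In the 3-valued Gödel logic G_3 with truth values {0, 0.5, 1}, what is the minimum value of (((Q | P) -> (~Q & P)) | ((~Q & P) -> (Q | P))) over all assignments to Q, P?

1.00

Every assignment gives 1. For instance at Q = 0, P = 0:
  (Q | P) = max(0, 0) = 0
  ~Q: Gödel ¬ of 0 = 1 (operand is 0)
  (~Q & P) = min(1, 0) = 0
  ((Q | P) -> (~Q & P)): 0 ≤ 0, so result = 1
  ~Q: Gödel ¬ of 0 = 1 (operand is 0)
  (~Q & P) = min(1, 0) = 0
  (Q | P) = max(0, 0) = 0
  ((~Q & P) -> (Q | P)): 0 ≤ 0, so result = 1
  (((Q | P) -> (~Q & P)) | ((~Q & P) -> (Q | P))) = max(1, 1) = 1
All 9 assignments give value 1 — the formula is a G_3-tautology.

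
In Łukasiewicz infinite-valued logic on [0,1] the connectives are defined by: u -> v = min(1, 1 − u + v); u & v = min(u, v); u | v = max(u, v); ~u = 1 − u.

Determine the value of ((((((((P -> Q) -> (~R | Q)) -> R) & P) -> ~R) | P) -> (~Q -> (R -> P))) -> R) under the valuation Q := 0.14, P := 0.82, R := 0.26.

0.26

(P -> Q): min(1, 1 − 0.82 + 0.14) = 0.32
~R: Łukasiewicz ¬ gives 1 − 0.26 = 0.74
(~R | Q) = max(0.74, 0.14) = 0.74
((P -> Q) -> (~R | Q)): min(1, 1 − 0.32 + 0.74) = 1
(((P -> Q) -> (~R | Q)) -> R): min(1, 1 − 1 + 0.26) = 0.26
((((P -> Q) -> (~R | Q)) -> R) & P) = min(0.26, 0.82) = 0.26
~R: Łukasiewicz ¬ gives 1 − 0.26 = 0.74
(((((P -> Q) -> (~R | Q)) -> R) & P) -> ~R): min(1, 1 − 0.26 + 0.74) = 1
((((((P -> Q) -> (~R | Q)) -> R) & P) -> ~R) | P) = max(1, 0.82) = 1
~Q: Łukasiewicz ¬ gives 1 − 0.14 = 0.86
(R -> P): min(1, 1 − 0.26 + 0.82) = 1
(~Q -> (R -> P)): min(1, 1 − 0.86 + 1) = 1
(((((((P -> Q) -> (~R | Q)) -> R) & P) -> ~R) | P) -> (~Q -> (R -> P))): min(1, 1 − 1 + 1) = 1
((((((((P -> Q) -> (~R | Q)) -> R) & P) -> ~R) | P) -> (~Q -> (R -> P))) -> R): min(1, 1 − 1 + 0.26) = 0.26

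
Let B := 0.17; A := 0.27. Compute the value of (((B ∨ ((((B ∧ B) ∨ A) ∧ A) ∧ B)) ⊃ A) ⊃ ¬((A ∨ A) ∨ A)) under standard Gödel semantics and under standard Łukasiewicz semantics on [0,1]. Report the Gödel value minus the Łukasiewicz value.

-0.73

Gödel evaluation:
  (B ∧ B) = min(0.17, 0.17) = 0.17
  ((B ∧ B) ∨ A) = max(0.17, 0.27) = 0.27
  (((B ∧ B) ∨ A) ∧ A) = min(0.27, 0.27) = 0.27
  ((((B ∧ B) ∨ A) ∧ A) ∧ B) = min(0.27, 0.17) = 0.17
  (B ∨ ((((B ∧ B) ∨ A) ∧ A) ∧ B)) = max(0.17, 0.17) = 0.17
  ((B ∨ ((((B ∧ B) ∨ A) ∧ A) ∧ B)) ⊃ A): 0.17 ≤ 0.27, so result = 1
  (A ∨ A) = max(0.27, 0.27) = 0.27
  ((A ∨ A) ∨ A) = max(0.27, 0.27) = 0.27
  ¬((A ∨ A) ∨ A): Gödel ¬ of 0.27 = 0 (operand ≠ 0)
  (((B ∨ ((((B ∧ B) ∨ A) ∧ A) ∧ B)) ⊃ A) ⊃ ¬((A ∨ A) ∨ A)): 1 > 0, so result = 0
  Gödel value = 0
Łukasiewicz evaluation:
  (B ∧ B) = min(0.17, 0.17) = 0.17
  ((B ∧ B) ∨ A) = max(0.17, 0.27) = 0.27
  (((B ∧ B) ∨ A) ∧ A) = min(0.27, 0.27) = 0.27
  ((((B ∧ B) ∨ A) ∧ A) ∧ B) = min(0.27, 0.17) = 0.17
  (B ∨ ((((B ∧ B) ∨ A) ∧ A) ∧ B)) = max(0.17, 0.17) = 0.17
  ((B ∨ ((((B ∧ B) ∨ A) ∧ A) ∧ B)) ⊃ A): min(1, 1 − 0.17 + 0.27) = 1
  (A ∨ A) = max(0.27, 0.27) = 0.27
  ((A ∨ A) ∨ A) = max(0.27, 0.27) = 0.27
  ¬((A ∨ A) ∨ A): Łukasiewicz ¬ gives 1 − 0.27 = 0.73
  (((B ∨ ((((B ∧ B) ∨ A) ∧ A) ∧ B)) ⊃ A) ⊃ ¬((A ∨ A) ∨ A)): min(1, 1 − 1 + 0.73) = 0.73
  Łukasiewicz value = 0.73
Difference: 0 − 0.73 = -0.73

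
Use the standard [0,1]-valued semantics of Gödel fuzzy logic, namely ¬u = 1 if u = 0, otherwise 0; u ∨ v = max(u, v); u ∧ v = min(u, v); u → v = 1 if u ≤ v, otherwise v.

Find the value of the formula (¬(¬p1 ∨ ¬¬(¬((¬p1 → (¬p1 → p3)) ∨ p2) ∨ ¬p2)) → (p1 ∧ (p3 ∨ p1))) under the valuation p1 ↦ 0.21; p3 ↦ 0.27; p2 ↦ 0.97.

¬p1: Gödel ¬ of 0.21 = 0 (operand ≠ 0)
¬p1: Gödel ¬ of 0.21 = 0 (operand ≠ 0)
¬p1: Gödel ¬ of 0.21 = 0 (operand ≠ 0)
(¬p1 → p3): 0 ≤ 0.27, so result = 1
(¬p1 → (¬p1 → p3)): 0 ≤ 1, so result = 1
((¬p1 → (¬p1 → p3)) ∨ p2) = max(1, 0.97) = 1
¬((¬p1 → (¬p1 → p3)) ∨ p2): Gödel ¬ of 1 = 0 (operand ≠ 0)
¬p2: Gödel ¬ of 0.97 = 0 (operand ≠ 0)
(¬((¬p1 → (¬p1 → p3)) ∨ p2) ∨ ¬p2) = max(0, 0) = 0
¬(¬((¬p1 → (¬p1 → p3)) ∨ p2) ∨ ¬p2): Gödel ¬ of 0 = 1 (operand is 0)
¬¬(¬((¬p1 → (¬p1 → p3)) ∨ p2) ∨ ¬p2): Gödel ¬ of 1 = 0 (operand ≠ 0)
(¬p1 ∨ ¬¬(¬((¬p1 → (¬p1 → p3)) ∨ p2) ∨ ¬p2)) = max(0, 0) = 0
¬(¬p1 ∨ ¬¬(¬((¬p1 → (¬p1 → p3)) ∨ p2) ∨ ¬p2)): Gödel ¬ of 0 = 1 (operand is 0)
(p3 ∨ p1) = max(0.27, 0.21) = 0.27
(p1 ∧ (p3 ∨ p1)) = min(0.21, 0.27) = 0.21
(¬(¬p1 ∨ ¬¬(¬((¬p1 → (¬p1 → p3)) ∨ p2) ∨ ¬p2)) → (p1 ∧ (p3 ∨ p1))): 1 > 0.21, so result = 0.21

0.21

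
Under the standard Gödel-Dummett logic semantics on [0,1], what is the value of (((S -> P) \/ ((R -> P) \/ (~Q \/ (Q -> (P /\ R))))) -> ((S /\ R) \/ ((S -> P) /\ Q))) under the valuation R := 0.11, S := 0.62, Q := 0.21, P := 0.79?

0.21

(S -> P): 0.62 ≤ 0.79, so result = 1
(R -> P): 0.11 ≤ 0.79, so result = 1
~Q: Gödel ¬ of 0.21 = 0 (operand ≠ 0)
(P /\ R) = min(0.79, 0.11) = 0.11
(Q -> (P /\ R)): 0.21 > 0.11, so result = 0.11
(~Q \/ (Q -> (P /\ R))) = max(0, 0.11) = 0.11
((R -> P) \/ (~Q \/ (Q -> (P /\ R)))) = max(1, 0.11) = 1
((S -> P) \/ ((R -> P) \/ (~Q \/ (Q -> (P /\ R))))) = max(1, 1) = 1
(S /\ R) = min(0.62, 0.11) = 0.11
(S -> P): 0.62 ≤ 0.79, so result = 1
((S -> P) /\ Q) = min(1, 0.21) = 0.21
((S /\ R) \/ ((S -> P) /\ Q)) = max(0.11, 0.21) = 0.21
(((S -> P) \/ ((R -> P) \/ (~Q \/ (Q -> (P /\ R))))) -> ((S /\ R) \/ ((S -> P) /\ Q))): 1 > 0.21, so result = 0.21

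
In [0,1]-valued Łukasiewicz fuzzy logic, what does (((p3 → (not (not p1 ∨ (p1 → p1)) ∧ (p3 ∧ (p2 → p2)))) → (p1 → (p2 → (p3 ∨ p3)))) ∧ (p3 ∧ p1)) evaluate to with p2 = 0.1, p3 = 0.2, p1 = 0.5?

not p1: Łukasiewicz ¬ gives 1 − 0.5 = 0.5
(p1 → p1): min(1, 1 − 0.5 + 0.5) = 1
(not p1 ∨ (p1 → p1)) = max(0.5, 1) = 1
not (not p1 ∨ (p1 → p1)): Łukasiewicz ¬ gives 1 − 1 = 0
(p2 → p2): min(1, 1 − 0.1 + 0.1) = 1
(p3 ∧ (p2 → p2)) = min(0.2, 1) = 0.2
(not (not p1 ∨ (p1 → p1)) ∧ (p3 ∧ (p2 → p2))) = min(0, 0.2) = 0
(p3 → (not (not p1 ∨ (p1 → p1)) ∧ (p3 ∧ (p2 → p2)))): min(1, 1 − 0.2 + 0) = 0.8
(p3 ∨ p3) = max(0.2, 0.2) = 0.2
(p2 → (p3 ∨ p3)): min(1, 1 − 0.1 + 0.2) = 1
(p1 → (p2 → (p3 ∨ p3))): min(1, 1 − 0.5 + 1) = 1
((p3 → (not (not p1 ∨ (p1 → p1)) ∧ (p3 ∧ (p2 → p2)))) → (p1 → (p2 → (p3 ∨ p3)))): min(1, 1 − 0.8 + 1) = 1
(p3 ∧ p1) = min(0.2, 0.5) = 0.2
(((p3 → (not (not p1 ∨ (p1 → p1)) ∧ (p3 ∧ (p2 → p2)))) → (p1 → (p2 → (p3 ∨ p3)))) ∧ (p3 ∧ p1)) = min(1, 0.2) = 0.2

0.20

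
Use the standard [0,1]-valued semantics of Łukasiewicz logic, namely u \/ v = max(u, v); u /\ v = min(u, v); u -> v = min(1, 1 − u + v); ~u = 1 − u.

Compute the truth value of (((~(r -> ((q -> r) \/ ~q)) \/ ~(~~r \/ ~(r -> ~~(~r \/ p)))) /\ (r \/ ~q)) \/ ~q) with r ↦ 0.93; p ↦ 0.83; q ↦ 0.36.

0.64

(q -> r): min(1, 1 − 0.36 + 0.93) = 1
~q: Łukasiewicz ¬ gives 1 − 0.36 = 0.64
((q -> r) \/ ~q) = max(1, 0.64) = 1
(r -> ((q -> r) \/ ~q)): min(1, 1 − 0.93 + 1) = 1
~(r -> ((q -> r) \/ ~q)): Łukasiewicz ¬ gives 1 − 1 = 0
~r: Łukasiewicz ¬ gives 1 − 0.93 = 0.07
~~r: Łukasiewicz ¬ gives 1 − 0.07 = 0.93
~r: Łukasiewicz ¬ gives 1 − 0.93 = 0.07
(~r \/ p) = max(0.07, 0.83) = 0.83
~(~r \/ p): Łukasiewicz ¬ gives 1 − 0.83 = 0.17
~~(~r \/ p): Łukasiewicz ¬ gives 1 − 0.17 = 0.83
(r -> ~~(~r \/ p)): min(1, 1 − 0.93 + 0.83) = 0.9
~(r -> ~~(~r \/ p)): Łukasiewicz ¬ gives 1 − 0.9 = 0.1
(~~r \/ ~(r -> ~~(~r \/ p))) = max(0.93, 0.1) = 0.93
~(~~r \/ ~(r -> ~~(~r \/ p))): Łukasiewicz ¬ gives 1 − 0.93 = 0.07
(~(r -> ((q -> r) \/ ~q)) \/ ~(~~r \/ ~(r -> ~~(~r \/ p)))) = max(0, 0.07) = 0.07
~q: Łukasiewicz ¬ gives 1 − 0.36 = 0.64
(r \/ ~q) = max(0.93, 0.64) = 0.93
((~(r -> ((q -> r) \/ ~q)) \/ ~(~~r \/ ~(r -> ~~(~r \/ p)))) /\ (r \/ ~q)) = min(0.07, 0.93) = 0.07
~q: Łukasiewicz ¬ gives 1 − 0.36 = 0.64
(((~(r -> ((q -> r) \/ ~q)) \/ ~(~~r \/ ~(r -> ~~(~r \/ p)))) /\ (r \/ ~q)) \/ ~q) = max(0.07, 0.64) = 0.64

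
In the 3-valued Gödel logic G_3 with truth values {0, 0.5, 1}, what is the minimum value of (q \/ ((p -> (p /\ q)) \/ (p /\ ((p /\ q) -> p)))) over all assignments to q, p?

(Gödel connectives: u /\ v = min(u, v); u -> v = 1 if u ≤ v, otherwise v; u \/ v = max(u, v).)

The minimum is attained at q = 0, p = 0.5:
  (p /\ q) = min(0.5, 0) = 0
  (p -> (p /\ q)): 0.5 > 0, so result = 0
  (p /\ q) = min(0.5, 0) = 0
  ((p /\ q) -> p): 0 ≤ 0.5, so result = 1
  (p /\ ((p /\ q) -> p)) = min(0.5, 1) = 0.5
  ((p -> (p /\ q)) \/ (p /\ ((p /\ q) -> p))) = max(0, 0.5) = 0.5
  (q \/ ((p -> (p /\ q)) \/ (p /\ ((p /\ q) -> p)))) = max(0, 0.5) = 0.5
Checking all 9 assignments confirms none give a value below 0.50.

0.50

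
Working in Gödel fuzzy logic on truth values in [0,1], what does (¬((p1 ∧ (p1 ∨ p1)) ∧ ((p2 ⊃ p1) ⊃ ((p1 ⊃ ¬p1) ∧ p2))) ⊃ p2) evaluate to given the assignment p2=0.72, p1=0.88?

(p1 ∨ p1) = max(0.88, 0.88) = 0.88
(p1 ∧ (p1 ∨ p1)) = min(0.88, 0.88) = 0.88
(p2 ⊃ p1): 0.72 ≤ 0.88, so result = 1
¬p1: Gödel ¬ of 0.88 = 0 (operand ≠ 0)
(p1 ⊃ ¬p1): 0.88 > 0, so result = 0
((p1 ⊃ ¬p1) ∧ p2) = min(0, 0.72) = 0
((p2 ⊃ p1) ⊃ ((p1 ⊃ ¬p1) ∧ p2)): 1 > 0, so result = 0
((p1 ∧ (p1 ∨ p1)) ∧ ((p2 ⊃ p1) ⊃ ((p1 ⊃ ¬p1) ∧ p2))) = min(0.88, 0) = 0
¬((p1 ∧ (p1 ∨ p1)) ∧ ((p2 ⊃ p1) ⊃ ((p1 ⊃ ¬p1) ∧ p2))): Gödel ¬ of 0 = 1 (operand is 0)
(¬((p1 ∧ (p1 ∨ p1)) ∧ ((p2 ⊃ p1) ⊃ ((p1 ⊃ ¬p1) ∧ p2))) ⊃ p2): 1 > 0.72, so result = 0.72

0.72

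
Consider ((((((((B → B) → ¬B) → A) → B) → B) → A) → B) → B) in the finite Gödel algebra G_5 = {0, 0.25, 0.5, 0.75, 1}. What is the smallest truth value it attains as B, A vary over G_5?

The minimum is attained at B = 0.25, A = 0:
  (B → B): 0.25 ≤ 0.25, so result = 1
  ¬B: Gödel ¬ of 0.25 = 0 (operand ≠ 0)
  ((B → B) → ¬B): 1 > 0, so result = 0
  (((B → B) → ¬B) → A): 0 ≤ 0, so result = 1
  ((((B → B) → ¬B) → A) → B): 1 > 0.25, so result = 0.25
  (((((B → B) → ¬B) → A) → B) → B): 0.25 ≤ 0.25, so result = 1
  ((((((B → B) → ¬B) → A) → B) → B) → A): 1 > 0, so result = 0
  (((((((B → B) → ¬B) → A) → B) → B) → A) → B): 0 ≤ 0.25, so result = 1
  ((((((((B → B) → ¬B) → A) → B) → B) → A) → B) → B): 1 > 0.25, so result = 0.25
Checking all 25 assignments confirms none give a value below 0.25.

0.25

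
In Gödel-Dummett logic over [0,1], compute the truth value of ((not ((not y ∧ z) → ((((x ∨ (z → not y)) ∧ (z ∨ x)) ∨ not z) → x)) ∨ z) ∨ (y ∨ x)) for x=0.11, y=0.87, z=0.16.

not y: Gödel ¬ of 0.87 = 0 (operand ≠ 0)
(not y ∧ z) = min(0, 0.16) = 0
not y: Gödel ¬ of 0.87 = 0 (operand ≠ 0)
(z → not y): 0.16 > 0, so result = 0
(x ∨ (z → not y)) = max(0.11, 0) = 0.11
(z ∨ x) = max(0.16, 0.11) = 0.16
((x ∨ (z → not y)) ∧ (z ∨ x)) = min(0.11, 0.16) = 0.11
not z: Gödel ¬ of 0.16 = 0 (operand ≠ 0)
(((x ∨ (z → not y)) ∧ (z ∨ x)) ∨ not z) = max(0.11, 0) = 0.11
((((x ∨ (z → not y)) ∧ (z ∨ x)) ∨ not z) → x): 0.11 ≤ 0.11, so result = 1
((not y ∧ z) → ((((x ∨ (z → not y)) ∧ (z ∨ x)) ∨ not z) → x)): 0 ≤ 1, so result = 1
not ((not y ∧ z) → ((((x ∨ (z → not y)) ∧ (z ∨ x)) ∨ not z) → x)): Gödel ¬ of 1 = 0 (operand ≠ 0)
(not ((not y ∧ z) → ((((x ∨ (z → not y)) ∧ (z ∨ x)) ∨ not z) → x)) ∨ z) = max(0, 0.16) = 0.16
(y ∨ x) = max(0.87, 0.11) = 0.87
((not ((not y ∧ z) → ((((x ∨ (z → not y)) ∧ (z ∨ x)) ∨ not z) → x)) ∨ z) ∨ (y ∨ x)) = max(0.16, 0.87) = 0.87

0.87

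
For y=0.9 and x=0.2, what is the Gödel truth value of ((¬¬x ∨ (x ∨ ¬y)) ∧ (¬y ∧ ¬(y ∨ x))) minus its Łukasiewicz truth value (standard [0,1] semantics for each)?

Gödel evaluation:
  ¬x: Gödel ¬ of 0.2 = 0 (operand ≠ 0)
  ¬¬x: Gödel ¬ of 0 = 1 (operand is 0)
  ¬y: Gödel ¬ of 0.9 = 0 (operand ≠ 0)
  (x ∨ ¬y) = max(0.2, 0) = 0.2
  (¬¬x ∨ (x ∨ ¬y)) = max(1, 0.2) = 1
  ¬y: Gödel ¬ of 0.9 = 0 (operand ≠ 0)
  (y ∨ x) = max(0.9, 0.2) = 0.9
  ¬(y ∨ x): Gödel ¬ of 0.9 = 0 (operand ≠ 0)
  (¬y ∧ ¬(y ∨ x)) = min(0, 0) = 0
  ((¬¬x ∨ (x ∨ ¬y)) ∧ (¬y ∧ ¬(y ∨ x))) = min(1, 0) = 0
  Gödel value = 0
Łukasiewicz evaluation:
  ¬x: Łukasiewicz ¬ gives 1 − 0.2 = 0.8
  ¬¬x: Łukasiewicz ¬ gives 1 − 0.8 = 0.2
  ¬y: Łukasiewicz ¬ gives 1 − 0.9 = 0.1
  (x ∨ ¬y) = max(0.2, 0.1) = 0.2
  (¬¬x ∨ (x ∨ ¬y)) = max(0.2, 0.2) = 0.2
  ¬y: Łukasiewicz ¬ gives 1 − 0.9 = 0.1
  (y ∨ x) = max(0.9, 0.2) = 0.9
  ¬(y ∨ x): Łukasiewicz ¬ gives 1 − 0.9 = 0.1
  (¬y ∧ ¬(y ∨ x)) = min(0.1, 0.1) = 0.1
  ((¬¬x ∨ (x ∨ ¬y)) ∧ (¬y ∧ ¬(y ∨ x))) = min(0.2, 0.1) = 0.1
  Łukasiewicz value = 0.1
Difference: 0 − 0.1 = -0.10

-0.10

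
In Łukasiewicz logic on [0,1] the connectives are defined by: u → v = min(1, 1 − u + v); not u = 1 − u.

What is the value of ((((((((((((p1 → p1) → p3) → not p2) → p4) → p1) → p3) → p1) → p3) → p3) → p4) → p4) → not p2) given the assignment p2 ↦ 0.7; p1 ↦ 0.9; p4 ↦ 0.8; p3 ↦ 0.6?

(p1 → p1): min(1, 1 − 0.9 + 0.9) = 1
((p1 → p1) → p3): min(1, 1 − 1 + 0.6) = 0.6
not p2: Łukasiewicz ¬ gives 1 − 0.7 = 0.3
(((p1 → p1) → p3) → not p2): min(1, 1 − 0.6 + 0.3) = 0.7
((((p1 → p1) → p3) → not p2) → p4): min(1, 1 − 0.7 + 0.8) = 1
(((((p1 → p1) → p3) → not p2) → p4) → p1): min(1, 1 − 1 + 0.9) = 0.9
((((((p1 → p1) → p3) → not p2) → p4) → p1) → p3): min(1, 1 − 0.9 + 0.6) = 0.7
(((((((p1 → p1) → p3) → not p2) → p4) → p1) → p3) → p1): min(1, 1 − 0.7 + 0.9) = 1
((((((((p1 → p1) → p3) → not p2) → p4) → p1) → p3) → p1) → p3): min(1, 1 − 1 + 0.6) = 0.6
(((((((((p1 → p1) → p3) → not p2) → p4) → p1) → p3) → p1) → p3) → p3): min(1, 1 − 0.6 + 0.6) = 1
((((((((((p1 → p1) → p3) → not p2) → p4) → p1) → p3) → p1) → p3) → p3) → p4): min(1, 1 − 1 + 0.8) = 0.8
(((((((((((p1 → p1) → p3) → not p2) → p4) → p1) → p3) → p1) → p3) → p3) → p4) → p4): min(1, 1 − 0.8 + 0.8) = 1
not p2: Łukasiewicz ¬ gives 1 − 0.7 = 0.3
((((((((((((p1 → p1) → p3) → not p2) → p4) → p1) → p3) → p1) → p3) → p3) → p4) → p4) → not p2): min(1, 1 − 1 + 0.3) = 0.3

0.30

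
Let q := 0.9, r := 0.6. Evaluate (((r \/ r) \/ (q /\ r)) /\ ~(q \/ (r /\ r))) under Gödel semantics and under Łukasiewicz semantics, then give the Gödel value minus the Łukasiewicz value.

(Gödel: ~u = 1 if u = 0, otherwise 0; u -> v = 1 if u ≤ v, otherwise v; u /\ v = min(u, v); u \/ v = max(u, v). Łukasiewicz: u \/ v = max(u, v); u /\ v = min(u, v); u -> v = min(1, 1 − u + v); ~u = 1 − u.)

Gödel evaluation:
  (r \/ r) = max(0.6, 0.6) = 0.6
  (q /\ r) = min(0.9, 0.6) = 0.6
  ((r \/ r) \/ (q /\ r)) = max(0.6, 0.6) = 0.6
  (r /\ r) = min(0.6, 0.6) = 0.6
  (q \/ (r /\ r)) = max(0.9, 0.6) = 0.9
  ~(q \/ (r /\ r)): Gödel ¬ of 0.9 = 0 (operand ≠ 0)
  (((r \/ r) \/ (q /\ r)) /\ ~(q \/ (r /\ r))) = min(0.6, 0) = 0
  Gödel value = 0
Łukasiewicz evaluation:
  (r \/ r) = max(0.6, 0.6) = 0.6
  (q /\ r) = min(0.9, 0.6) = 0.6
  ((r \/ r) \/ (q /\ r)) = max(0.6, 0.6) = 0.6
  (r /\ r) = min(0.6, 0.6) = 0.6
  (q \/ (r /\ r)) = max(0.9, 0.6) = 0.9
  ~(q \/ (r /\ r)): Łukasiewicz ¬ gives 1 − 0.9 = 0.1
  (((r \/ r) \/ (q /\ r)) /\ ~(q \/ (r /\ r))) = min(0.6, 0.1) = 0.1
  Łukasiewicz value = 0.1
Difference: 0 − 0.1 = -0.10

-0.10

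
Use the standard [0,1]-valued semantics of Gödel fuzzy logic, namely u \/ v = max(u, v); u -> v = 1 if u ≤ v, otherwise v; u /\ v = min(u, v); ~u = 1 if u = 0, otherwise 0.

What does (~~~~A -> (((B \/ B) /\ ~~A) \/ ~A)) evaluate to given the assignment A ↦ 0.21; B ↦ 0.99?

~A: Gödel ¬ of 0.21 = 0 (operand ≠ 0)
~~A: Gödel ¬ of 0 = 1 (operand is 0)
~~~A: Gödel ¬ of 1 = 0 (operand ≠ 0)
~~~~A: Gödel ¬ of 0 = 1 (operand is 0)
(B \/ B) = max(0.99, 0.99) = 0.99
~A: Gödel ¬ of 0.21 = 0 (operand ≠ 0)
~~A: Gödel ¬ of 0 = 1 (operand is 0)
((B \/ B) /\ ~~A) = min(0.99, 1) = 0.99
~A: Gödel ¬ of 0.21 = 0 (operand ≠ 0)
(((B \/ B) /\ ~~A) \/ ~A) = max(0.99, 0) = 0.99
(~~~~A -> (((B \/ B) /\ ~~A) \/ ~A)): 1 > 0.99, so result = 0.99

0.99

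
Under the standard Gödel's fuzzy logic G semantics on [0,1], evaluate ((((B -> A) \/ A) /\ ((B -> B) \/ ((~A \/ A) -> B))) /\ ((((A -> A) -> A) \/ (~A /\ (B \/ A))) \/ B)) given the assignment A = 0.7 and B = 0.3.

(B -> A): 0.3 ≤ 0.7, so result = 1
((B -> A) \/ A) = max(1, 0.7) = 1
(B -> B): 0.3 ≤ 0.3, so result = 1
~A: Gödel ¬ of 0.7 = 0 (operand ≠ 0)
(~A \/ A) = max(0, 0.7) = 0.7
((~A \/ A) -> B): 0.7 > 0.3, so result = 0.3
((B -> B) \/ ((~A \/ A) -> B)) = max(1, 0.3) = 1
(((B -> A) \/ A) /\ ((B -> B) \/ ((~A \/ A) -> B))) = min(1, 1) = 1
(A -> A): 0.7 ≤ 0.7, so result = 1
((A -> A) -> A): 1 > 0.7, so result = 0.7
~A: Gödel ¬ of 0.7 = 0 (operand ≠ 0)
(B \/ A) = max(0.3, 0.7) = 0.7
(~A /\ (B \/ A)) = min(0, 0.7) = 0
(((A -> A) -> A) \/ (~A /\ (B \/ A))) = max(0.7, 0) = 0.7
((((A -> A) -> A) \/ (~A /\ (B \/ A))) \/ B) = max(0.7, 0.3) = 0.7
((((B -> A) \/ A) /\ ((B -> B) \/ ((~A \/ A) -> B))) /\ ((((A -> A) -> A) \/ (~A /\ (B \/ A))) \/ B)) = min(1, 0.7) = 0.7

0.70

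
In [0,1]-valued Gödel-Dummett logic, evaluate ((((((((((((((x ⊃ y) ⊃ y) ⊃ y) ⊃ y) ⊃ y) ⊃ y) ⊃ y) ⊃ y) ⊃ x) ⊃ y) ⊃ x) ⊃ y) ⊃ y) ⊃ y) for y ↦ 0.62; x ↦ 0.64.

(x ⊃ y): 0.64 > 0.62, so result = 0.62
((x ⊃ y) ⊃ y): 0.62 ≤ 0.62, so result = 1
(((x ⊃ y) ⊃ y) ⊃ y): 1 > 0.62, so result = 0.62
((((x ⊃ y) ⊃ y) ⊃ y) ⊃ y): 0.62 ≤ 0.62, so result = 1
(((((x ⊃ y) ⊃ y) ⊃ y) ⊃ y) ⊃ y): 1 > 0.62, so result = 0.62
((((((x ⊃ y) ⊃ y) ⊃ y) ⊃ y) ⊃ y) ⊃ y): 0.62 ≤ 0.62, so result = 1
(((((((x ⊃ y) ⊃ y) ⊃ y) ⊃ y) ⊃ y) ⊃ y) ⊃ y): 1 > 0.62, so result = 0.62
((((((((x ⊃ y) ⊃ y) ⊃ y) ⊃ y) ⊃ y) ⊃ y) ⊃ y) ⊃ y): 0.62 ≤ 0.62, so result = 1
(((((((((x ⊃ y) ⊃ y) ⊃ y) ⊃ y) ⊃ y) ⊃ y) ⊃ y) ⊃ y) ⊃ x): 1 > 0.64, so result = 0.64
((((((((((x ⊃ y) ⊃ y) ⊃ y) ⊃ y) ⊃ y) ⊃ y) ⊃ y) ⊃ y) ⊃ x) ⊃ y): 0.64 > 0.62, so result = 0.62
(((((((((((x ⊃ y) ⊃ y) ⊃ y) ⊃ y) ⊃ y) ⊃ y) ⊃ y) ⊃ y) ⊃ x) ⊃ y) ⊃ x): 0.62 ≤ 0.64, so result = 1
((((((((((((x ⊃ y) ⊃ y) ⊃ y) ⊃ y) ⊃ y) ⊃ y) ⊃ y) ⊃ y) ⊃ x) ⊃ y) ⊃ x) ⊃ y): 1 > 0.62, so result = 0.62
(((((((((((((x ⊃ y) ⊃ y) ⊃ y) ⊃ y) ⊃ y) ⊃ y) ⊃ y) ⊃ y) ⊃ x) ⊃ y) ⊃ x) ⊃ y) ⊃ y): 0.62 ≤ 0.62, so result = 1
((((((((((((((x ⊃ y) ⊃ y) ⊃ y) ⊃ y) ⊃ y) ⊃ y) ⊃ y) ⊃ y) ⊃ x) ⊃ y) ⊃ x) ⊃ y) ⊃ y) ⊃ y): 1 > 0.62, so result = 0.62

0.62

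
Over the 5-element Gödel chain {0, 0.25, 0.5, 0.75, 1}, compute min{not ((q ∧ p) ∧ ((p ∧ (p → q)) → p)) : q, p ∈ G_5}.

The minimum is attained at q = 0.25, p = 0.25:
  (q ∧ p) = min(0.25, 0.25) = 0.25
  (p → q): 0.25 ≤ 0.25, so result = 1
  (p ∧ (p → q)) = min(0.25, 1) = 0.25
  ((p ∧ (p → q)) → p): 0.25 ≤ 0.25, so result = 1
  ((q ∧ p) ∧ ((p ∧ (p → q)) → p)) = min(0.25, 1) = 0.25
  not ((q ∧ p) ∧ ((p ∧ (p → q)) → p)): Gödel ¬ of 0.25 = 0 (operand ≠ 0)
Checking all 25 assignments confirms none give a value below 0.00.

0.00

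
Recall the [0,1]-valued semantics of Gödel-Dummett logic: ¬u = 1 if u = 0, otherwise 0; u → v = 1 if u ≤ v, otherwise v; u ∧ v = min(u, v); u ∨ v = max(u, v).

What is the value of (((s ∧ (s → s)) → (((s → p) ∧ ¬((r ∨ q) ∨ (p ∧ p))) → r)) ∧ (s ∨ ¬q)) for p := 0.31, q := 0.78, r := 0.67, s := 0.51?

0.51

(s → s): 0.51 ≤ 0.51, so result = 1
(s ∧ (s → s)) = min(0.51, 1) = 0.51
(s → p): 0.51 > 0.31, so result = 0.31
(r ∨ q) = max(0.67, 0.78) = 0.78
(p ∧ p) = min(0.31, 0.31) = 0.31
((r ∨ q) ∨ (p ∧ p)) = max(0.78, 0.31) = 0.78
¬((r ∨ q) ∨ (p ∧ p)): Gödel ¬ of 0.78 = 0 (operand ≠ 0)
((s → p) ∧ ¬((r ∨ q) ∨ (p ∧ p))) = min(0.31, 0) = 0
(((s → p) ∧ ¬((r ∨ q) ∨ (p ∧ p))) → r): 0 ≤ 0.67, so result = 1
((s ∧ (s → s)) → (((s → p) ∧ ¬((r ∨ q) ∨ (p ∧ p))) → r)): 0.51 ≤ 1, so result = 1
¬q: Gödel ¬ of 0.78 = 0 (operand ≠ 0)
(s ∨ ¬q) = max(0.51, 0) = 0.51
(((s ∧ (s → s)) → (((s → p) ∧ ¬((r ∨ q) ∨ (p ∧ p))) → r)) ∧ (s ∨ ¬q)) = min(1, 0.51) = 0.51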